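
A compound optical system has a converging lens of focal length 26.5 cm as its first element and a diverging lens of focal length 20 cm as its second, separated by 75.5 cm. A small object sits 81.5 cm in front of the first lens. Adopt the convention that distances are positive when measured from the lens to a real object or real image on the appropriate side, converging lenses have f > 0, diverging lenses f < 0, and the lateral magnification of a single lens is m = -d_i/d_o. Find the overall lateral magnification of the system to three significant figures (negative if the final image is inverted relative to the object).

Applying the thin-lens equation to the first lens, 1/26.5 = 1/81.5 + 1/d_i1, which gives d_i1 = 39.268 cm.
Its lateral magnification is m_1 = -d_i1/d_o1 = -(39.268)/81.5 = -0.4818.
Object distance for lens 2: d_o2 = 75.5 - 39.268 = 36.232 cm.
Applying the thin-lens equation again with f_2 = -20 cm and d_o2 = 36.232 cm gives d_i2 = -12.887 cm.
m_2 = -(-12.887)/(36.232) = 0.3557.
Total m = m_1 x m_2 = (-0.4818)(0.3557) = -0.1714.

-0.171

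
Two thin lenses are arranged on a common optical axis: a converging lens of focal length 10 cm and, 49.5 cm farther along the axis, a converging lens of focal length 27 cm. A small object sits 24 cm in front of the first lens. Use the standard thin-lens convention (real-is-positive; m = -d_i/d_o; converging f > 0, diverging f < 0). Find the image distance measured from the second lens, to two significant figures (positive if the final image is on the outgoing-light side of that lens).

Lens 1: 1/d_i1 = 1/f_1 - 1/d_o1 = 1/10 - 1/24 = 0.05833 cm^-1, so d_i1 = 17.143 cm.
Object distance for lens 2: d_o2 = 49.5 - 17.143 = 32.357 cm.
Lens 2: 1/d_i2 = 1/f_2 - 1/d_o2 = 1/27 - 1/(32.357) = 0.00613 cm^-1, so d_i2 = 163.080 cm.

160 cm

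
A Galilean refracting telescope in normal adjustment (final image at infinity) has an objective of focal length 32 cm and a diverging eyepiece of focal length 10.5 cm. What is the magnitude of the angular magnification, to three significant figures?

|M| = f_obj/|f_eye| = 32/10.5 = 3.048.

3.05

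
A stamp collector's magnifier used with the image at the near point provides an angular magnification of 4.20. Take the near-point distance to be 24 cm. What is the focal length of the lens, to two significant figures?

7.5 cm

For the image at the near point, M = 1 + D/f.
f = D/(M - 1) = 24/(4.2 - 1) = 7.500 cm.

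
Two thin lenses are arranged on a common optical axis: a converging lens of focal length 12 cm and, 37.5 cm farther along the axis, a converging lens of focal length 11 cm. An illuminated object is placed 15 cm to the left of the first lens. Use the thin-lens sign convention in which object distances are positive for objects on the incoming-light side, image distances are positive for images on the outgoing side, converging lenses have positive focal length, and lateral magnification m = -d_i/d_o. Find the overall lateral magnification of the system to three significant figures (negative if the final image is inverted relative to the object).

-1.31

First lens: d_i1 = 1/(1/12 - 1/15) = 60.000 cm.
m_1 = -(60.000)/15 = -4.0000.
This image would form 60.000 cm past lens 1, i.e. 22.500 cm beyond lens 2, so it is a virtual object for lens 2: d_o2 = 37.5 - 60.000 = -22.500 cm.
Second lens: d_i2 = 1/(1/11 - 1/(-22.500)) = 7.388 cm.
m_2 = -(7.388)/(-22.500) = 0.3284.
Total m = m_1 x m_2 = (-4.0000)(0.3284) = -1.3134.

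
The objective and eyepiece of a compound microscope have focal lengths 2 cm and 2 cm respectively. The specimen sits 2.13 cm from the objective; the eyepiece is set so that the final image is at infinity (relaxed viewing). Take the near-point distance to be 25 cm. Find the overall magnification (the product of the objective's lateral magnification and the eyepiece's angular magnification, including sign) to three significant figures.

-192

Objective: 1/d_i = 1/f_obj - 1/d_o = 1/2 - 1/2.13 = 0.03052 cm^-1, so d_i = 32.769 cm.
m_obj = -d_i/d_o = -32.769/2.13 = -15.385.
Eyepiece angular magnification (image at infinity): M_eye = D/f_e = 25/2 = 12.500.
Overall M = m_obj x M_eye = (-15.385)(12.500) = -192.31.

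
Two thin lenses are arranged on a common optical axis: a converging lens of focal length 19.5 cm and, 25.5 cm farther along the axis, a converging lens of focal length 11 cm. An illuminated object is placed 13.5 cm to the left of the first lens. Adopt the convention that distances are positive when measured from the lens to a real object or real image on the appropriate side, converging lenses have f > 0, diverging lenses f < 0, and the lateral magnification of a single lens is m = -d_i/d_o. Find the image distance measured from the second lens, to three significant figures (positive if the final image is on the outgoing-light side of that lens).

Applying the thin-lens equation to the first lens, 1/19.5 = 1/13.5 + 1/d_i1, which gives d_i1 = -43.875 cm.
The intermediate image is virtual, 43.875 cm to the left of lens 1, so d_o2 = L - d_i1 = 25.5 - (-43.875) = 69.375 cm.
Applying the thin-lens equation again with f_2 = 11 cm and d_o2 = 69.375 cm gives d_i2 = 13.073 cm.

13.1 cm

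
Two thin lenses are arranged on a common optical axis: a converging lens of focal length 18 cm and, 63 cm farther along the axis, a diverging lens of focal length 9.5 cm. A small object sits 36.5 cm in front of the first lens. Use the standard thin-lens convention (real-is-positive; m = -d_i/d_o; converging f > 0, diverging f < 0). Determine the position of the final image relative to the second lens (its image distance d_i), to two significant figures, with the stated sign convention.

Lens 1: 1/d_i1 = 1/f_1 - 1/d_o1 = 1/18 - 1/36.5 = 0.02816 cm^-1, so d_i1 = 35.514 cm.
That image sits 27.486 cm in front of the second lens, so d_o2 = 27.486 cm.
Lens 2: 1/d_i2 = 1/f_2 - 1/d_o2 = 1/(-9.5) - 1/(27.486) = -0.14164 cm^-1, so d_i2 = -7.060 cm.

-7.1 cm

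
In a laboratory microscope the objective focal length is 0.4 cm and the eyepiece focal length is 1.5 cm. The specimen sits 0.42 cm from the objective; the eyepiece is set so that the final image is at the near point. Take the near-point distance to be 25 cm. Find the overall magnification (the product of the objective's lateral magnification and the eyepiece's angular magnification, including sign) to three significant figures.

-353

Objective: 1/d_i = 1/f_obj - 1/d_o = 1/0.4 - 1/0.42 = 0.11905 cm^-1, so d_i = 8.400 cm.
m_obj = -d_i/d_o = -8.400/0.42 = -20.000.
Eyepiece angular magnification (image at near point): M_eye = 1 + D/f_e = 1 + 25/1.5 = 17.667.
Overall M = m_obj x M_eye = (-20.000)(17.667) = -353.33.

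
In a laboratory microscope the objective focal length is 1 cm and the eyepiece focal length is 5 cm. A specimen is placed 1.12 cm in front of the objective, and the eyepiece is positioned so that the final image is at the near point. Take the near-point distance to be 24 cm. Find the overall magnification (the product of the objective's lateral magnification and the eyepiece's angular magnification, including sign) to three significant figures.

-48.3

Objective: 1/d_i = 1/f_obj - 1/d_o = 1/1 - 1/1.12 = 0.10714 cm^-1, so d_i = 9.333 cm.
m_obj = -d_i/d_o = -9.333/1.12 = -8.333.
Eyepiece angular magnification (image at near point): M_eye = 1 + D/f_e = 1 + 24/5 = 5.800.
Overall M = m_obj x M_eye = (-8.333)(5.800) = -48.33.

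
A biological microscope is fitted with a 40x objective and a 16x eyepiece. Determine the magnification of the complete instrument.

The overall magnification of a compound microscope is the product of the objective and eyepiece magnifications:
M = M_obj x M_eye = 40 x 16 = 640.

640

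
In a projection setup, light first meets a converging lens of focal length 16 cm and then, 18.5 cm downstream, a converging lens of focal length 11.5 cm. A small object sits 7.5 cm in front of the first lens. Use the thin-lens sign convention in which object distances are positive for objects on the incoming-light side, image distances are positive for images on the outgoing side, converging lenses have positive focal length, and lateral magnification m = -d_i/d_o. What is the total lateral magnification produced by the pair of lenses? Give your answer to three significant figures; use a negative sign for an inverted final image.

-1.03

First lens: d_i1 = 1/(1/16 - 1/7.5) = -14.118 cm.
m_1 = -(-14.118)/7.5 = 1.8824.
With d_i1 < 0 the first image is virtual and lies on the object side; the object distance for lens 2 is d_o2 = 18.5 - (-14.118) = 32.618 cm.
Second lens: d_i2 = 1/(1/11.5 - 1/(32.618)) = 17.763 cm.
m_2 = -(17.763)/(32.618) = -0.5446.
Total m = m_1 x m_2 = (1.8824)(-0.5446) = -1.0251.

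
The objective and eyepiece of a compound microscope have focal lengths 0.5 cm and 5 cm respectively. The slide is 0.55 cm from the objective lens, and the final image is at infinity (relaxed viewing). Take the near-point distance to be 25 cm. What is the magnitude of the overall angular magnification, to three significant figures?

Objective: 1/d_i = 1/f_obj - 1/d_o = 1/0.5 - 1/0.55 = 0.18182 cm^-1, so d_i = 5.500 cm.
m_obj = -d_i/d_o = -5.500/0.55 = -10.000.
Eyepiece angular magnification (image at infinity): M_eye = D/f_e = 25/5 = 5.000.
Overall M = m_obj x M_eye = (-10.000)(5.000) = -50.00.
|M| = 50.00.

50.0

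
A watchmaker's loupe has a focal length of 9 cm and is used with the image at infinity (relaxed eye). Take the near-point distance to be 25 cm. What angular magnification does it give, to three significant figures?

M = D/f = 25/9 = 2.778.

2.78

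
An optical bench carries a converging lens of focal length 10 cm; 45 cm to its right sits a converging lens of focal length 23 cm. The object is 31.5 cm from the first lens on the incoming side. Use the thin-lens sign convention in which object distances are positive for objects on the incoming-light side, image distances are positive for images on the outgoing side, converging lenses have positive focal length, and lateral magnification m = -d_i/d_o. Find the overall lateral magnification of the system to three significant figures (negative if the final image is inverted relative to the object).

1.46

First lens: d_i1 = 1/(1/10 - 1/31.5) = 14.651 cm.
m_1 = -(14.651)/31.5 = -0.4651.
The intermediate image is 14.651 cm to the right of lens 1, so d_o2 = L - d_i1 = 45 - 14.651 = 30.349 cm.
Second lens: d_i2 = 1/(1/23 - 1/(30.349)) = 94.984 cm.
m_2 = -(94.984)/(30.349) = -3.1297.
The system's lateral magnification is m_1 m_2 = (-0.4651)(-3.1297) = 1.4557.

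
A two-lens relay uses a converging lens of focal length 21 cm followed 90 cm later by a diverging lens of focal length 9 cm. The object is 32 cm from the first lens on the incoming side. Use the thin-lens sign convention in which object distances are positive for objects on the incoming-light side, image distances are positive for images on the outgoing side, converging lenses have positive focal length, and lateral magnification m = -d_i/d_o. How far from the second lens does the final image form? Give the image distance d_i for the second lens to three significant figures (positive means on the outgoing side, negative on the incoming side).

-6.86 cm

First lens: d_i1 = 1/(1/21 - 1/32) = 61.091 cm.
That image sits 28.909 cm in front of the second lens, so d_o2 = 28.909 cm.
Second lens: d_i2 = 1/(1/(-9) - 1/(28.909)) = -6.863 cm.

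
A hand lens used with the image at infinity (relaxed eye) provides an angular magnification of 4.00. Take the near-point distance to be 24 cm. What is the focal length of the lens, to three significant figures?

For the image at infinity, M = D/f.
f = D/M = 24/4.0 = 6.000 cm.

6.00 cm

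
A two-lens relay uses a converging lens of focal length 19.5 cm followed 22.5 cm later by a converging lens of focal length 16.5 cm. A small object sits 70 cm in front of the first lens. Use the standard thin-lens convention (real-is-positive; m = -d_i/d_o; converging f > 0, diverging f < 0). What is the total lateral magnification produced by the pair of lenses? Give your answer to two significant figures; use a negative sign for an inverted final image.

Lens 1: 1/d_i1 = 1/f_1 - 1/d_o1 = 1/19.5 - 1/70 = 0.03700 cm^-1, so d_i1 = 27.030 cm.
m_1 = -(27.030)/70 = -0.3861.
This image would form 27.030 cm past lens 1, i.e. 4.530 cm beyond lens 2, so it is a virtual object for lens 2: d_o2 = 22.5 - 27.030 = -4.530 cm.
Lens 2: 1/d_i2 = 1/f_2 - 1/d_o2 = 1/16.5 - 1/(-4.530) = 0.28137 cm^-1, so d_i2 = 3.554 cm.
m_2 = -(3.554)/(-4.530) = 0.7846.
Total m = m_1 x m_2 = (-0.3861)(0.7846) = -0.3030.

-0.30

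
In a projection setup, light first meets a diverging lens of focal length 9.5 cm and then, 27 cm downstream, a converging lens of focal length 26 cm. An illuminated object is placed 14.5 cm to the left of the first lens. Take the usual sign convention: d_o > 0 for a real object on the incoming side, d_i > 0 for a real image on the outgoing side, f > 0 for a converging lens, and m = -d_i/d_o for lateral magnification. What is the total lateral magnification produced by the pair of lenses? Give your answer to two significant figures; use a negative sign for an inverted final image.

Lens 1: 1/d_i1 = 1/f_1 - 1/d_o1 = 1/(-9.5) - 1/14.5 = -0.17423 cm^-1, so d_i1 = -5.740 cm.
m_1 = -(-5.740)/14.5 = 0.3958.
With d_i1 < 0 the first image is virtual and lies on the object side; the object distance for lens 2 is d_o2 = 27 - (-5.740) = 32.740 cm.
Lens 2: 1/d_i2 = 1/f_2 - 1/d_o2 = 1/26 - 1/(32.740) = 0.00792 cm^-1, so d_i2 = 126.303 cm.
m_2 = -(126.303)/(32.740) = -3.8578.
Total m = m_1 x m_2 = (0.3958)(-3.8578) = -1.5270.

-1.5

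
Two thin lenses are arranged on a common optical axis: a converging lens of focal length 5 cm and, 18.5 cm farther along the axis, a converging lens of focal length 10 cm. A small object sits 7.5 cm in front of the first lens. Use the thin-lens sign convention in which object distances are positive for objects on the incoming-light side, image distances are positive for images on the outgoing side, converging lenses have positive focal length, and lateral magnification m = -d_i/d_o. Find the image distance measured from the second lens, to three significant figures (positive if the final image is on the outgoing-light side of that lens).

Applying the thin-lens equation to the first lens, 1/5 = 1/7.5 + 1/d_i1, which gives d_i1 = 15.000 cm.
That image sits 3.500 cm in front of the second lens, so d_o2 = 3.500 cm.
Applying the thin-lens equation again with f_2 = 10 cm and d_o2 = 3.500 cm gives d_i2 = -5.385 cm.

-5.38 cm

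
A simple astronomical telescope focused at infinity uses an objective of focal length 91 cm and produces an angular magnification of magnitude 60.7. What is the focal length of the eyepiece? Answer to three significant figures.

|M| = f_obj/f_eye, so f_eye = f_obj/|M| = 91/60.7 = 1.499 cm.

1.50 cm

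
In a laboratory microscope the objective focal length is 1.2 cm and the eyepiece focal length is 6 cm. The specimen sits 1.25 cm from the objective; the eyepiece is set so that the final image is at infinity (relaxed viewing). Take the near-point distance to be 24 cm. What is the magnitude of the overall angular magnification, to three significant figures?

Objective: 1/d_i = 1/f_obj - 1/d_o = 1/1.2 - 1/1.25 = 0.03333 cm^-1, so d_i = 30.000 cm.
m_obj = -d_i/d_o = -30.000/1.25 = -24.000.
Eyepiece angular magnification (image at infinity): M_eye = D/f_e = 24/6 = 4.000.
Overall M = m_obj x M_eye = (-24.000)(4.000) = -96.00.
|M| = 96.00.

96.0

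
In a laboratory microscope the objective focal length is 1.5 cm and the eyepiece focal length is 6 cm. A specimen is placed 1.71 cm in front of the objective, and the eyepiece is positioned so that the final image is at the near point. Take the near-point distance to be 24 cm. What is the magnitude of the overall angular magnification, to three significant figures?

35.7

Objective: 1/d_i = 1/f_obj - 1/d_o = 1/1.5 - 1/1.71 = 0.08187 cm^-1, so d_i = 12.214 cm.
m_obj = -d_i/d_o = -12.214/1.71 = -7.143.
Eyepiece angular magnification (image at near point): M_eye = 1 + D/f_e = 1 + 24/6 = 5.000.
Overall M = m_obj x M_eye = (-7.143)(5.000) = -35.71.
|M| = 35.71.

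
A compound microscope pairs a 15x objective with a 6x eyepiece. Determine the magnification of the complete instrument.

The overall magnification of a compound microscope is the product of the objective and eyepiece magnifications:
M = M_obj x M_eye = 15 x 6 = 90.

90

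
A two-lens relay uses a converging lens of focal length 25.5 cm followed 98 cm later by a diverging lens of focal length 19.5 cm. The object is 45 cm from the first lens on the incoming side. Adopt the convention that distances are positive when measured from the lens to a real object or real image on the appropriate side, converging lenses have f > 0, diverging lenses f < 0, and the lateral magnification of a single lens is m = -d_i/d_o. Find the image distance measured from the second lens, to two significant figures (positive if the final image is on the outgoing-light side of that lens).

First lens: d_i1 = 1/(1/25.5 - 1/45) = 58.846 cm.
That image sits 39.154 cm in front of the second lens, so d_o2 = 39.154 cm.
Second lens: d_i2 = 1/(1/(-19.5) - 1/(39.154)) = -13.017 cm.

-13 cm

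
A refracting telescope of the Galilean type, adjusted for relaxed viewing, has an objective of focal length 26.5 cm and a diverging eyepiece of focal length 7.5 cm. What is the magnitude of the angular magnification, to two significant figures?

|M| = f_obj/|f_eye| = 26.5/7.5 = 3.533.

3.5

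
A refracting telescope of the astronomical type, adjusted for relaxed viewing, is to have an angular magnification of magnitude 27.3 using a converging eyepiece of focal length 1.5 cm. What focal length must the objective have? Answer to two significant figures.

41 cm

|M| = f_obj/|f_eye|, so f_obj = |M| x |f_eye| = 27.3 x 1.5 = 40.950 cm.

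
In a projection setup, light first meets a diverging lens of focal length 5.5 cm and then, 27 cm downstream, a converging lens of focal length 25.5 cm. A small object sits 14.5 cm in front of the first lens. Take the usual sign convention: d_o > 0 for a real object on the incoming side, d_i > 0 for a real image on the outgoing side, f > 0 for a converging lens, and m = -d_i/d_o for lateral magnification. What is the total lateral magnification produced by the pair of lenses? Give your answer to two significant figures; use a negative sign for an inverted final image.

Applying the thin-lens equation to the first lens, 1/(-5.5) = 1/14.5 + 1/d_i1, which gives d_i1 = -3.988 cm.
Its lateral magnification is m_1 = -d_i1/d_o1 = -(-3.988)/14.5 = 0.2750.
The intermediate image is virtual, 3.988 cm to the left of lens 1, so d_o2 = L - d_i1 = 27 - (-3.988) = 30.988 cm.
Applying the thin-lens equation again with f_2 = 25.5 cm and d_o2 = 30.988 cm gives d_i2 = 143.997 cm.
m_2 = -(143.997)/(30.988) = -4.6469.
The system's lateral magnification is m_1 m_2 = (0.2750)(-4.6469) = -1.2779.

-1.3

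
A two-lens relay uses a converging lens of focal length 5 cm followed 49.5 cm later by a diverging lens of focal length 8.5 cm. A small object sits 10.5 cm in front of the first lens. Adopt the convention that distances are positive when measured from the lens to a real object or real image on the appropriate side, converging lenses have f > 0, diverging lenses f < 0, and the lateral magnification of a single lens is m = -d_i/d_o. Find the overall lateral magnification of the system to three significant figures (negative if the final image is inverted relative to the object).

Lens 1: 1/d_i1 = 1/f_1 - 1/d_o1 = 1/5 - 1/10.5 = 0.10476 cm^-1, so d_i1 = 9.545 cm.
m_1 = -(9.545)/10.5 = -0.9091.
The intermediate image is 9.545 cm to the right of lens 1, so d_o2 = L - d_i1 = 49.5 - 9.545 = 39.955 cm.
Lens 2: 1/d_i2 = 1/f_2 - 1/d_o2 = 1/(-8.5) - 1/(39.955) = -0.14268 cm^-1, so d_i2 = -7.009 cm.
m_2 = -(-7.009)/(39.955) = 0.1754.
The system's lateral magnification is m_1 m_2 = (-0.9091)(0.1754) = -0.1595.

-0.159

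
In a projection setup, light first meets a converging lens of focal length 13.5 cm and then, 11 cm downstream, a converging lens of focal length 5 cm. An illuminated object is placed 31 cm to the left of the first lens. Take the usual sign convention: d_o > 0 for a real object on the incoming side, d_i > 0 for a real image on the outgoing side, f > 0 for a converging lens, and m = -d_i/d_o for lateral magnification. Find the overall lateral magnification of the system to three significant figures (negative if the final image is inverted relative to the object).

Lens 1: 1/d_i1 = 1/f_1 - 1/d_o1 = 1/13.5 - 1/31 = 0.04182 cm^-1, so d_i1 = 23.914 cm.
m_1 = -(23.914)/31 = -0.7714.
Since 23.914 cm > 11 cm, the first image lies past the second lens and serves as a virtual object: d_o2 = L - d_i1 = -12.914 cm.
Lens 2: 1/d_i2 = 1/f_2 - 1/d_o2 = 1/5 - 1/(-12.914) = 0.27743 cm^-1, so d_i2 = 3.604 cm.
m_2 = -(3.604)/(-12.914) = 0.2791.
The system's lateral magnification is m_1 m_2 = (-0.7714)(0.2791) = -0.2153.

-0.215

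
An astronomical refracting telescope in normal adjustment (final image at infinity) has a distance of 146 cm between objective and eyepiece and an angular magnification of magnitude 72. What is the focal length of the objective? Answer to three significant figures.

In normal adjustment the tube length equals f_obj + f_eye and |M| = f_obj/f_eye.
So f_obj = 72 f_eye and 72 f_eye + f_eye = 146 cm, giving f_eye = 146/73 = 2.000 cm and f_obj = 144.000 cm.

144 cm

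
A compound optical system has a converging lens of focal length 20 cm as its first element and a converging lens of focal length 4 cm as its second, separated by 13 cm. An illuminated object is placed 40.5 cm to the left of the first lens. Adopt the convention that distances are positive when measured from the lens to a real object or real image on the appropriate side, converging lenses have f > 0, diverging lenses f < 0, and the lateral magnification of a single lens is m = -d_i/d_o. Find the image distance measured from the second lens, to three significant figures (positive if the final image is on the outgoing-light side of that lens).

First lens: d_i1 = 1/(1/20 - 1/40.5) = 39.512 cm.
Since 39.512 cm > 13 cm, the first image lies past the second lens and serves as a virtual object: d_o2 = L - d_i1 = -26.512 cm.
Second lens: d_i2 = 1/(1/4 - 1/(-26.512)) = 3.476 cm.

3.48 cm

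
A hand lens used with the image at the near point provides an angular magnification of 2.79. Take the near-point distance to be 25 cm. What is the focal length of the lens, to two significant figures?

14 cm

For the image at the near point, M = 1 + D/f.
f = D/(M - 1) = 25/(2.79 - 1) = 13.966 cm.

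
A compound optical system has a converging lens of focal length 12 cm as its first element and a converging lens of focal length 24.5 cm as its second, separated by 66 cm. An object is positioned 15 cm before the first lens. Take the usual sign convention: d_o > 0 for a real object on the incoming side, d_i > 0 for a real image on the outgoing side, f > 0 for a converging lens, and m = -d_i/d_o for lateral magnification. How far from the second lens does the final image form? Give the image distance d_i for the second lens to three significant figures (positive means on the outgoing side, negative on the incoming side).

Lens 1: 1/d_i1 = 1/f_1 - 1/d_o1 = 1/12 - 1/15 = 0.01667 cm^-1, so d_i1 = 60.000 cm.
That image sits 6.000 cm in front of the second lens, so d_o2 = 6.000 cm.
Lens 2: 1/d_i2 = 1/f_2 - 1/d_o2 = 1/24.5 - 1/(6.000) = -0.12585 cm^-1, so d_i2 = -7.946 cm.

-7.95 cm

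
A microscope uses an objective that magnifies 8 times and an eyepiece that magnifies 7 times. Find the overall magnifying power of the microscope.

56

The overall magnification of a compound microscope is the product of the objective and eyepiece magnifications:
M = M_obj x M_eye = 8 x 7 = 56.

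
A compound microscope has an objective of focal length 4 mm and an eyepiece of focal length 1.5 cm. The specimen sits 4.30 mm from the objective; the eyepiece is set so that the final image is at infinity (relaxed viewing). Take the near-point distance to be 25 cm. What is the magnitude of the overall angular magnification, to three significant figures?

222

Convert to cm: f_obj = 4 mm = 0.4 cm; d_o = 4.30 mm = 0.43 cm.
Objective: 1/d_i = 1/f_obj - 1/d_o = 1/0.4 - 1/0.43 = 0.17442 cm^-1, so d_i = 5.733 cm.
m_obj = -d_i/d_o = -5.733/0.43 = -13.333.
Eyepiece angular magnification (image at infinity): M_eye = D/f_e = 25/1.5 = 16.667.
Overall M = m_obj x M_eye = (-13.333)(16.667) = -222.22.
|M| = 222.22.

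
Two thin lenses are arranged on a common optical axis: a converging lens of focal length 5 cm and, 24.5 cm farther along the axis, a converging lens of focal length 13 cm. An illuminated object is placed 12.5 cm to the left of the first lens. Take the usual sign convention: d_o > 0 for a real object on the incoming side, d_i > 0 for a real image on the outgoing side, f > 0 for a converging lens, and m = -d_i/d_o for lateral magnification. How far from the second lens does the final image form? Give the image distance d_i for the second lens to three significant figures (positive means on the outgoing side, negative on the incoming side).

66.4 cm

First lens: d_i1 = 1/(1/5 - 1/12.5) = 8.333 cm.
That image sits 16.167 cm in front of the second lens, so d_o2 = 16.167 cm.
Second lens: d_i2 = 1/(1/13 - 1/(16.167)) = 66.368 cm.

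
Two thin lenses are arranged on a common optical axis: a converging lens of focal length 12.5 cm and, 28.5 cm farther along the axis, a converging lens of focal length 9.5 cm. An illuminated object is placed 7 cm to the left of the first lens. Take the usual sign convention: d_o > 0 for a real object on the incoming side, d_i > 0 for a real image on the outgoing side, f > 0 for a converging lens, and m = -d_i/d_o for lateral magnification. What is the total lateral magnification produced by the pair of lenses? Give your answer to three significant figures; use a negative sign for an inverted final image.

Lens 1: 1/d_i1 = 1/f_1 - 1/d_o1 = 1/12.5 - 1/7 = -0.06286 cm^-1, so d_i1 = -15.909 cm.
m_1 = -(-15.909)/7 = 2.2727.
With d_i1 < 0 the first image is virtual and lies on the object side; the object distance for lens 2 is d_o2 = 28.5 - (-15.909) = 44.409 cm.
Lens 2: 1/d_i2 = 1/f_2 - 1/d_o2 = 1/9.5 - 1/(44.409) = 0.08275 cm^-1, so d_i2 = 12.085 cm.
m_2 = -(12.085)/(44.409) = -0.2721.
The system's lateral magnification is m_1 m_2 = (2.2727)(-0.2721) = -0.6185.

-0.618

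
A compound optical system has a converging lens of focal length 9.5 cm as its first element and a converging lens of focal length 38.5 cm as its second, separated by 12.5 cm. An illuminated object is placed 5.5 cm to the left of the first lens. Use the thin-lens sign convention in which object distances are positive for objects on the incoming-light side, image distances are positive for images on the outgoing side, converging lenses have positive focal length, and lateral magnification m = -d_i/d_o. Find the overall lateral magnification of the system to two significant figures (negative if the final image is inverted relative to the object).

First lens: d_i1 = 1/(1/9.5 - 1/5.5) = -13.062 cm.
m_1 = -(-13.062)/5.5 = 2.3750.
The intermediate image is virtual, 13.062 cm to the left of lens 1, so d_o2 = L - d_i1 = 12.5 - (-13.062) = 25.562 cm.
Second lens: d_i2 = 1/(1/38.5 - 1/(25.562)) = -76.070 cm.
m_2 = -(-76.070)/(25.562) = 2.9758.
Total m = m_1 x m_2 = (2.3750)(2.9758) = 7.0676.

7.1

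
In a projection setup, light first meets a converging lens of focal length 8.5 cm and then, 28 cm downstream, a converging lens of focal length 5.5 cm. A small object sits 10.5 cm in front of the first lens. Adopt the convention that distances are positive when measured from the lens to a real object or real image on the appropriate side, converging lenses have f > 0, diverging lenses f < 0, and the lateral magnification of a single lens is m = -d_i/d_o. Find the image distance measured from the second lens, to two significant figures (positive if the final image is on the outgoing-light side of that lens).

4.1 cm

Applying the thin-lens equation to the first lens, 1/8.5 = 1/10.5 + 1/d_i1, which gives d_i1 = 44.625 cm.
Since 44.625 cm > 28 cm, the first image lies past the second lens and serves as a virtual object: d_o2 = L - d_i1 = -16.625 cm.
Applying the thin-lens equation again with f_2 = 5.5 cm and d_o2 = -16.625 cm gives d_i2 = 4.133 cm.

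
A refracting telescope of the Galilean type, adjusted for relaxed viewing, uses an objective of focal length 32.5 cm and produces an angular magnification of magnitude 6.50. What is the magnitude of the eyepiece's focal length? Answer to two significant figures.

|M| = f_obj/|f_eye|, so |f_eye| = f_obj/|M| = 32.5/6.5 = 5.000 cm.
(The eyepiece is diverging, so its signed focal length is -5.000 cm.)

5.0 cm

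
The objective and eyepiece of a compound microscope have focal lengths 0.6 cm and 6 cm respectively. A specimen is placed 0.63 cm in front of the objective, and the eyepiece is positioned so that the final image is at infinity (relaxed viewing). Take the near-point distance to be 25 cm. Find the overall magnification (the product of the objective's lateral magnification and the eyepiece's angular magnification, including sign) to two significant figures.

Objective: 1/d_i = 1/f_obj - 1/d_o = 1/0.6 - 1/0.63 = 0.07937 cm^-1, so d_i = 12.600 cm.
m_obj = -d_i/d_o = -12.600/0.63 = -20.000.
Eyepiece angular magnification (image at infinity): M_eye = D/f_e = 25/6 = 4.167.
Overall M = m_obj x M_eye = (-20.000)(4.167) = -83.33.

-83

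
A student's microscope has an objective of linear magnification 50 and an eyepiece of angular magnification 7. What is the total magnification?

The overall magnification of a compound microscope is the product of the objective and eyepiece magnifications:
M = M_obj x M_eye = 50 x 7 = 350.

350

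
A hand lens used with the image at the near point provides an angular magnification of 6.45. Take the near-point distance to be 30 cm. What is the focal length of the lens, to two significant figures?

5.5 cm

For the image at the near point, M = 1 + D/f.
f = D/(M - 1) = 30/(6.45 - 1) = 5.505 cm.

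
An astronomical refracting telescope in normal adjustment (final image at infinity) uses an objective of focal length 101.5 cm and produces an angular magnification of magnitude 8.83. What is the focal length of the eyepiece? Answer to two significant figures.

11 cm

|M| = f_obj/f_eye, so f_eye = f_obj/|M| = 101.5/8.83 = 11.495 cm.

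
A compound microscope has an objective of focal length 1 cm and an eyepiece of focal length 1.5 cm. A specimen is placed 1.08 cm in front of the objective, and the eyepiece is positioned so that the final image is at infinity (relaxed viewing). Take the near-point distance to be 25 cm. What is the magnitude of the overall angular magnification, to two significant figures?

210

Objective: 1/d_i = 1/f_obj - 1/d_o = 1/1 - 1/1.08 = 0.07407 cm^-1, so d_i = 13.500 cm.
m_obj = -d_i/d_o = -13.500/1.08 = -12.500.
Eyepiece angular magnification (image at infinity): M_eye = D/f_e = 25/1.5 = 16.667.
Overall M = m_obj x M_eye = (-12.500)(16.667) = -208.33.
|M| = 208.33.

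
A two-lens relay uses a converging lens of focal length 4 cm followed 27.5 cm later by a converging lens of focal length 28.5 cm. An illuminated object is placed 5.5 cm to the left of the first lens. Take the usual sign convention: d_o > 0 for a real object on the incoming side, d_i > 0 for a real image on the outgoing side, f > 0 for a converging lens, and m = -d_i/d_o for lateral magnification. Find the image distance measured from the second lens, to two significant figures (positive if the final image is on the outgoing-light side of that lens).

-23 cm

Applying the thin-lens equation to the first lens, 1/4 = 1/5.5 + 1/d_i1, which gives d_i1 = 14.667 cm.
The intermediate image is 14.667 cm to the right of lens 1, so d_o2 = L - d_i1 = 27.5 - 14.667 = 12.833 cm.
Applying the thin-lens equation again with f_2 = 28.5 cm and d_o2 = 12.833 cm gives d_i2 = -23.346 cm.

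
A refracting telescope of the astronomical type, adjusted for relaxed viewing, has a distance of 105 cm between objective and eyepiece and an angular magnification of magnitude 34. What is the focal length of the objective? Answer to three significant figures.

102 cm

In normal adjustment the tube length equals f_obj + f_eye and |M| = f_obj/f_eye.
So f_obj = 34 f_eye and 34 f_eye + f_eye = 105 cm, giving f_eye = 105/35 = 3.000 cm and f_obj = 102.000 cm.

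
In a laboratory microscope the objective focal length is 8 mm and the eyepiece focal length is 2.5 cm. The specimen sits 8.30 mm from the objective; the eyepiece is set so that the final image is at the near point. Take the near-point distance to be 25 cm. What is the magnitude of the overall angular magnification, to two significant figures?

290

Convert to cm: f_obj = 8 mm = 0.8 cm; d_o = 8.30 mm = 0.83 cm.
Objective: 1/d_i = 1/f_obj - 1/d_o = 1/0.8 - 1/0.83 = 0.04518 cm^-1, so d_i = 22.133 cm.
m_obj = -d_i/d_o = -22.133/0.83 = -26.667.
Eyepiece angular magnification (image at near point): M_eye = 1 + D/f_e = 1 + 25/2.5 = 11.000.
Overall M = m_obj x M_eye = (-26.667)(11.000) = -293.33.
|M| = 293.33.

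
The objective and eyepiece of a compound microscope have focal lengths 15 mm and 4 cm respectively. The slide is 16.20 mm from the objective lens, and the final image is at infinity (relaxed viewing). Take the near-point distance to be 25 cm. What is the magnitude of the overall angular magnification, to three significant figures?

Convert to cm: f_obj = 15 mm = 1.5 cm; d_o = 16.20 mm = 1.62 cm.
Objective: 1/d_i = 1/f_obj - 1/d_o = 1/1.5 - 1/1.62 = 0.04938 cm^-1, so d_i = 20.250 cm.
m_obj = -d_i/d_o = -20.250/1.62 = -12.500.
Eyepiece angular magnification (image at infinity): M_eye = D/f_e = 25/4 = 6.250.
Overall M = m_obj x M_eye = (-12.500)(6.250) = -78.12.
|M| = 78.12.

78.1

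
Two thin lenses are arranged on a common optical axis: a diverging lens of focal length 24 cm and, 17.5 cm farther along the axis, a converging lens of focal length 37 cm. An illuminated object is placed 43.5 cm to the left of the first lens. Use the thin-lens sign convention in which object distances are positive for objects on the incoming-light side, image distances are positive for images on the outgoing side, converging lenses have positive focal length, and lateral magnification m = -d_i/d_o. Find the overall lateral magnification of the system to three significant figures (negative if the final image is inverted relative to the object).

3.26

Applying the thin-lens equation to the first lens, 1/(-24) = 1/43.5 + 1/d_i1, which gives d_i1 = -15.467 cm.
Its lateral magnification is m_1 = -d_i1/d_o1 = -(-15.467)/43.5 = 0.3556.
The intermediate image is virtual, 15.467 cm to the left of lens 1, so d_o2 = L - d_i1 = 17.5 - (-15.467) = 32.967 cm.
Applying the thin-lens equation again with f_2 = 37 cm and d_o2 = 32.967 cm gives d_i2 = -302.421 cm.
m_2 = -(-302.421)/(32.967) = 9.1736.
Overall magnification: m = m_1 m_2 = 3.2617.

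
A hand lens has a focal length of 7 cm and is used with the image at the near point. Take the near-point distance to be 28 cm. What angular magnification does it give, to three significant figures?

5.00

M = 1 + D/f = 1 + 28/7 = 5.000.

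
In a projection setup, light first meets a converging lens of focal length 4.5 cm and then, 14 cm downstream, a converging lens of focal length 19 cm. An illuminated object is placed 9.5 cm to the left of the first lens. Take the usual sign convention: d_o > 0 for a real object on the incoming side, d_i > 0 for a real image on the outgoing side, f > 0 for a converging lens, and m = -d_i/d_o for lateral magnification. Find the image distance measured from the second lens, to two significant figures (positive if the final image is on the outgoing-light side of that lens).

-7.6 cm

Lens 1: 1/d_i1 = 1/f_1 - 1/d_o1 = 1/4.5 - 1/9.5 = 0.11696 cm^-1, so d_i1 = 8.550 cm.
That image sits 5.450 cm in front of the second lens, so d_o2 = 5.450 cm.
Lens 2: 1/d_i2 = 1/f_2 - 1/d_o2 = 1/19 - 1/(5.450) = -0.13085 cm^-1, so d_i2 = -7.642 cm.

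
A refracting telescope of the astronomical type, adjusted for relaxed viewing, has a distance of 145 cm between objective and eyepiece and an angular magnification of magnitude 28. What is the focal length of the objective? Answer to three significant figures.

In normal adjustment the tube length equals f_obj + f_eye and |M| = f_obj/f_eye.
So f_obj = 28 f_eye and 28 f_eye + f_eye = 145 cm, giving f_eye = 145/29 = 5.000 cm and f_obj = 140.000 cm.

140 cm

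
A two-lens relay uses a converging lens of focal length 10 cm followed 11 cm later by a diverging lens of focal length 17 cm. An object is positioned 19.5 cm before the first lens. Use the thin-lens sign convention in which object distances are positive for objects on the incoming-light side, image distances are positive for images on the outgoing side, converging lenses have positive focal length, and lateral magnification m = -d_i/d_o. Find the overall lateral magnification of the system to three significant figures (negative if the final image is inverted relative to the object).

Applying the thin-lens equation to the first lens, 1/10 = 1/19.5 + 1/d_i1, which gives d_i1 = 20.526 cm.
Its lateral magnification is m_1 = -d_i1/d_o1 = -(20.526)/19.5 = -1.0526.
This image would form 20.526 cm past lens 1, i.e. 9.526 cm beyond lens 2, so it is a virtual object for lens 2: d_o2 = 11 - 20.526 = -9.526 cm.
Applying the thin-lens equation again with f_2 = -17 cm and d_o2 = -9.526 cm gives d_i2 = 21.669 cm.
m_2 = -(21.669)/(-9.526) = 2.2746.
Overall magnification: m = m_1 m_2 = -2.3944.

-2.39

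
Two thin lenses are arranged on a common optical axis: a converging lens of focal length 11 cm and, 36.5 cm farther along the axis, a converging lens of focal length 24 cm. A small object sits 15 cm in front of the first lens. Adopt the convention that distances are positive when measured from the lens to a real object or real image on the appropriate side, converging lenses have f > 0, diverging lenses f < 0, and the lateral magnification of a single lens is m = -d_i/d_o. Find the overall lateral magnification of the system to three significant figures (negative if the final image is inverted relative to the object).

-2.30

First lens: d_i1 = 1/(1/11 - 1/15) = 41.250 cm.
m_1 = -(41.250)/15 = -2.7500.
Since 41.250 cm > 36.5 cm, the first image lies past the second lens and serves as a virtual object: d_o2 = L - d_i1 = -4.750 cm.
Second lens: d_i2 = 1/(1/24 - 1/(-4.750)) = 3.965 cm.
m_2 = -(3.965)/(-4.750) = 0.8348.
Total m = m_1 x m_2 = (-2.7500)(0.8348) = -2.2957.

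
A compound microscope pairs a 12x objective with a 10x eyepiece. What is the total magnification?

The overall magnification of a compound microscope is the product of the objective and eyepiece magnifications:
M = M_obj x M_eye = 12 x 10 = 120.

120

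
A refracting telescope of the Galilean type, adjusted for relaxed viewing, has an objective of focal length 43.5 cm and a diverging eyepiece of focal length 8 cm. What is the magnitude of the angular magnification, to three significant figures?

5.44

|M| = f_obj/|f_eye| = 43.5/8 = 5.438.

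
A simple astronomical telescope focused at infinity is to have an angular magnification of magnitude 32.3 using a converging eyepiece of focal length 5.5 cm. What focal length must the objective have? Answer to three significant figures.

|M| = f_obj/|f_eye|, so f_obj = |M| x |f_eye| = 32.3 x 5.5 = 177.650 cm.

178 cm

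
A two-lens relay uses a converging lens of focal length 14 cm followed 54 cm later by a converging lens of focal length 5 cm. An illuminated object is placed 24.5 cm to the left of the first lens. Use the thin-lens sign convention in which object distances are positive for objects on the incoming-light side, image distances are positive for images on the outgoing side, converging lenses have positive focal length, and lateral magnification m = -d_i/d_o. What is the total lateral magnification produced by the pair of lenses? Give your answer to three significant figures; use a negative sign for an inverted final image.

Applying the thin-lens equation to the first lens, 1/14 = 1/24.5 + 1/d_i1, which gives d_i1 = 32.667 cm.
Its lateral magnification is m_1 = -d_i1/d_o1 = -(32.667)/24.5 = -1.3333.
The intermediate image is 32.667 cm to the right of lens 1, so d_o2 = L - d_i1 = 54 - 32.667 = 21.333 cm.
Applying the thin-lens equation again with f_2 = 5 cm and d_o2 = 21.333 cm gives d_i2 = 6.531 cm.
m_2 = -(6.531)/(21.333) = -0.3061.
Total m = m_1 x m_2 = (-1.3333)(-0.3061) = 0.4082.

0.408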